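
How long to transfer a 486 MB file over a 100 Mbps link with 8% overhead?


Effective throughput = 100 * (1 - 8/100) = 92 Mbps
File size in Mb = 486 * 8 = 3888 Mb
Time = 3888 / 92
Time = 42.2609 seconds


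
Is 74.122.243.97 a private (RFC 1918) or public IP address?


RFC 1918 private ranges:
  10.0.0.0/8 (10.0.0.0 - 10.255.255.255)
  172.16.0.0/12 (172.16.0.0 - 172.31.255.255)
  192.168.0.0/16 (192.168.0.0 - 192.168.255.255)
Public (not in any RFC 1918 range)


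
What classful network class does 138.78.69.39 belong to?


First octet: 138
Binary: 10001010
10xxxxxx -> Class B (128-191)
Class B, default mask 255.255.0.0 (/16)


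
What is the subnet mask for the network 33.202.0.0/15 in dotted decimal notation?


/15 means 15 network bits, 17 host bits
Binary: 11111111111111100000000000000000
Mask: 255.254.0.0


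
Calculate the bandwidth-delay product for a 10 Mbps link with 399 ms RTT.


BDP = bandwidth * RTT
= 10 Mbps * 399 ms
= 10 * 1e6 * 399 / 1000 bits
= 3990000 bits
= 498750 bytes
= 487.0605 KB
BDP = 3990000 bits (498750 bytes)


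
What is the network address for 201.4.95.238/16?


IP:   11001001.00000100.01011111.11101110
Mask: 11111111.11111111.00000000.00000000
AND operation:
Net:  11001001.00000100.00000000.00000000
Network: 201.4.0.0/16


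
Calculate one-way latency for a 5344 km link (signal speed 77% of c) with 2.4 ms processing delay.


Speed = 0.77 * 3e5 km/s = 231000 km/s
Propagation delay = 5344 / 231000 = 0.0231 s = 23.1342 ms
Processing delay = 2.4 ms
Total one-way latency = 25.5342 ms


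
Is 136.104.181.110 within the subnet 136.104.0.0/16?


Subnet network: 136.104.0.0
Test IP AND mask: 136.104.0.0
Yes, 136.104.181.110 is in 136.104.0.0/16


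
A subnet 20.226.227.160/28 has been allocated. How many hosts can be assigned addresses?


Host bits = 32 - 28 = 4
Total addresses = 2^4 = 16
Usable = total - 2 (network and broadcast)
Usable hosts: 14


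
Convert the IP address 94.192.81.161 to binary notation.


94 = 01011110
192 = 11000000
81 = 01010001
161 = 10100001
Binary: 01011110.11000000.01010001.10100001


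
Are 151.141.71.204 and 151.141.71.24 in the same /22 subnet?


Mask: 255.255.252.0
151.141.71.204 AND mask = 151.141.68.0
151.141.71.24 AND mask = 151.141.68.0
Yes, same subnet (151.141.68.0)


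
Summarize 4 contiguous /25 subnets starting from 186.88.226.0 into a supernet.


Original prefix: /25
Number of subnets: 4 = 2^2
New prefix = 25 - 2 = 23
Supernet: 186.88.226.0/23


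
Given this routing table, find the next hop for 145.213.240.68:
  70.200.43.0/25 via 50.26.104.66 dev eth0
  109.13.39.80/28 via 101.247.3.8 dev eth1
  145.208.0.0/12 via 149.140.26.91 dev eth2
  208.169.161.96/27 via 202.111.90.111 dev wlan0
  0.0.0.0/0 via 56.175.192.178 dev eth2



Longest prefix match for 145.213.240.68:
  /25 70.200.43.0: no
  /28 109.13.39.80: no
  /12 145.208.0.0: MATCH
  /27 208.169.161.96: no
  /0 0.0.0.0: MATCH
Selected: next-hop 149.140.26.91 via eth2 (matched /12)


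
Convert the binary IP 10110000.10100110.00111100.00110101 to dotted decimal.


10110000 = 176
10100110 = 166
00111100 = 60
00110101 = 53
IP: 176.166.60.53


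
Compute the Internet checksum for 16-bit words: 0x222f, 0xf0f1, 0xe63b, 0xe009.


Sum all words (with carry folding):
+ 0x222f = 0x222f
+ 0xf0f1 = 0x1321
+ 0xe63b = 0xf95c
+ 0xe009 = 0xd966
One's complement: ~0xd966
Checksum = 0x2699


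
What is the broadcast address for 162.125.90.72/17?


Network: 162.125.0.0/17
Host bits = 15
Set all host bits to 1:
Broadcast: 162.125.127.255


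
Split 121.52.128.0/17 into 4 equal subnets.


New prefix = 17 + 2 = 19
Each subnet has 8192 addresses
  121.52.128.0/19
  121.52.160.0/19
  121.52.192.0/19
  121.52.224.0/19
Subnets: 121.52.128.0/19, 121.52.160.0/19, 121.52.192.0/19, 121.52.224.0/19


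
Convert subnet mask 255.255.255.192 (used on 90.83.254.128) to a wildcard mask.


Subnet mask: 255.255.255.192
Wildcard = 255.255.255.255 - subnet mask
255 - 255 = 0
255 - 255 = 0
255 - 255 = 0
255 - 192 = 63
Wildcard: 0.0.0.63


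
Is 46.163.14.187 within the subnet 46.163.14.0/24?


Subnet network: 46.163.14.0
Test IP AND mask: 46.163.14.0
Yes, 46.163.14.187 is in 46.163.14.0/24


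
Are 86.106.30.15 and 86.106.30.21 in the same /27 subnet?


Mask: 255.255.255.224
86.106.30.15 AND mask = 86.106.30.0
86.106.30.21 AND mask = 86.106.30.0
Yes, same subnet (86.106.30.0)


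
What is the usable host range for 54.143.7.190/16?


Network: 54.143.0.0
Broadcast: 54.143.255.255
First usable = network + 1
Last usable = broadcast - 1
Range: 54.143.0.1 to 54.143.255.254


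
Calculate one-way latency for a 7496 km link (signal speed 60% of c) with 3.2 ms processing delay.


Speed = 0.6 * 3e5 km/s = 180000 km/s
Propagation delay = 7496 / 180000 = 0.0416 s = 41.6444 ms
Processing delay = 3.2 ms
Total one-way latency = 44.8444 ms


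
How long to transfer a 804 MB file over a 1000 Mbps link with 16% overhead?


Effective throughput = 1000 * (1 - 16/100) = 840 Mbps
File size in Mb = 804 * 8 = 6432 Mb
Time = 6432 / 840
Time = 7.6571 seconds


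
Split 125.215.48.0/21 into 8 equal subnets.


New prefix = 21 + 3 = 24
Each subnet has 256 addresses
  125.215.48.0/24
  125.215.49.0/24
  125.215.50.0/24
  125.215.51.0/24
  125.215.52.0/24
  125.215.53.0/24
  125.215.54.0/24
  125.215.55.0/24
Subnets: 125.215.48.0/24, 125.215.49.0/24, 125.215.50.0/24, 125.215.51.0/24, 125.215.52.0/24, 125.215.53.0/24, 125.215.54.0/24, 125.215.55.0/24


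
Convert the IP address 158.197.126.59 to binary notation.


158 = 10011110
197 = 11000101
126 = 01111110
59 = 00111011
Binary: 10011110.11000101.01111110.00111011


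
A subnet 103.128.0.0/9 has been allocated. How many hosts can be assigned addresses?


Host bits = 32 - 9 = 23
Total addresses = 2^23 = 8388608
Usable = total - 2 (network and broadcast)
Usable hosts: 8388606


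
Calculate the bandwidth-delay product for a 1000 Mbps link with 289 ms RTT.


BDP = bandwidth * RTT
= 1000 Mbps * 289 ms
= 1000 * 1e6 * 289 / 1000 bits
= 289000000 bits
= 36125000 bytes
= 35278.3203 KB
BDP = 289000000 bits (36125000 bytes)


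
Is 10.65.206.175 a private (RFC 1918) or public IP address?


RFC 1918 private ranges:
  10.0.0.0/8 (10.0.0.0 - 10.255.255.255)
  172.16.0.0/12 (172.16.0.0 - 172.31.255.255)
  192.168.0.0/16 (192.168.0.0 - 192.168.255.255)
Private (in 10.0.0.0/8)


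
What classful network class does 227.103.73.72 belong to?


First octet: 227
Binary: 11100011
1110xxxx -> Class D (224-239)
Class D (multicast), default mask N/A


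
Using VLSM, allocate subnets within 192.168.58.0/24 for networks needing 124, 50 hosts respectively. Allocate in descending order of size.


124 hosts -> /25 (126 usable): 192.168.58.0/25
50 hosts -> /26 (62 usable): 192.168.58.128/26
Allocation: 192.168.58.0/25 (124 hosts, 126 usable); 192.168.58.128/26 (50 hosts, 62 usable)


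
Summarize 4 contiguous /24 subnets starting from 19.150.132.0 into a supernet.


Original prefix: /24
Number of subnets: 4 = 2^2
New prefix = 24 - 2 = 22
Supernet: 19.150.132.0/22


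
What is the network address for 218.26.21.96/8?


IP:   11011010.00011010.00010101.01100000
Mask: 11111111.00000000.00000000.00000000
AND operation:
Net:  11011010.00000000.00000000.00000000
Network: 218.0.0.0/8


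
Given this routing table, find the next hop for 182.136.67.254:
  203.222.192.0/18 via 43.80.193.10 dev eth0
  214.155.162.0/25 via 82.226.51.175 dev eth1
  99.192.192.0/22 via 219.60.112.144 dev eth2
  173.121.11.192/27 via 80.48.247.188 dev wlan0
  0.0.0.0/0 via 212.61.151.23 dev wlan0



Longest prefix match for 182.136.67.254:
  /18 203.222.192.0: no
  /25 214.155.162.0: no
  /22 99.192.192.0: no
  /27 173.121.11.192: no
  /0 0.0.0.0: MATCH
Selected: next-hop 212.61.151.23 via wlan0 (matched /0)


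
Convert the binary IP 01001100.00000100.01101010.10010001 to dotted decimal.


01001100 = 76
00000100 = 4
01101010 = 106
10010001 = 145
IP: 76.4.106.145


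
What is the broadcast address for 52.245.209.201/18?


Network: 52.245.192.0/18
Host bits = 14
Set all host bits to 1:
Broadcast: 52.245.255.255


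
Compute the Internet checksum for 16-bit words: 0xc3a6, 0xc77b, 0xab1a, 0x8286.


Sum all words (with carry folding):
+ 0xc3a6 = 0xc3a6
+ 0xc77b = 0x8b22
+ 0xab1a = 0x363d
+ 0x8286 = 0xb8c3
One's complement: ~0xb8c3
Checksum = 0x473c


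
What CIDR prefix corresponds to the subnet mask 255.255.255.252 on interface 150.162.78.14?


Binary: 11111111.11111111.11111111.11111100
Count leading 1s
Prefix: /30


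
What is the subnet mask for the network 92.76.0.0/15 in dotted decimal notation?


/15 means 15 network bits, 17 host bits
Binary: 11111111111111100000000000000000
Mask: 255.254.0.0


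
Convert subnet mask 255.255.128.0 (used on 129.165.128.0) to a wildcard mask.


Subnet mask: 255.255.128.0
Wildcard = 255.255.255.255 - subnet mask
255 - 255 = 0
255 - 255 = 0
255 - 128 = 127
255 - 0 = 255
Wildcard: 0.0.127.255


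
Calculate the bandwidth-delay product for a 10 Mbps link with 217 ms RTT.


BDP = bandwidth * RTT
= 10 Mbps * 217 ms
= 10 * 1e6 * 217 / 1000 bits
= 2170000 bits
= 271250 bytes
= 264.8926 KB
BDP = 2170000 bits (271250 bytes)


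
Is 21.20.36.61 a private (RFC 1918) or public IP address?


RFC 1918 private ranges:
  10.0.0.0/8 (10.0.0.0 - 10.255.255.255)
  172.16.0.0/12 (172.16.0.0 - 172.31.255.255)
  192.168.0.0/16 (192.168.0.0 - 192.168.255.255)
Public (not in any RFC 1918 range)


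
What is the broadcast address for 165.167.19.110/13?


Network: 165.160.0.0/13
Host bits = 19
Set all host bits to 1:
Broadcast: 165.167.255.255


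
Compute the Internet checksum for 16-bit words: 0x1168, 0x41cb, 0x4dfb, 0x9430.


Sum all words (with carry folding):
+ 0x1168 = 0x1168
+ 0x41cb = 0x5333
+ 0x4dfb = 0xa12e
+ 0x9430 = 0x355f
One's complement: ~0x355f
Checksum = 0xcaa0


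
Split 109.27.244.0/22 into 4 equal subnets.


New prefix = 22 + 2 = 24
Each subnet has 256 addresses
  109.27.244.0/24
  109.27.245.0/24
  109.27.246.0/24
  109.27.247.0/24
Subnets: 109.27.244.0/24, 109.27.245.0/24, 109.27.246.0/24, 109.27.247.0/24


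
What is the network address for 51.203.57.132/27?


IP:   00110011.11001011.00111001.10000100
Mask: 11111111.11111111.11111111.11100000
AND operation:
Net:  00110011.11001011.00111001.10000000
Network: 51.203.57.128/27


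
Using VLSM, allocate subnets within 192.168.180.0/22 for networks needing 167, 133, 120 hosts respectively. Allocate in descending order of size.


167 hosts -> /24 (254 usable): 192.168.180.0/24
133 hosts -> /24 (254 usable): 192.168.181.0/24
120 hosts -> /25 (126 usable): 192.168.182.0/25
Allocation: 192.168.180.0/24 (167 hosts, 254 usable); 192.168.181.0/24 (133 hosts, 254 usable); 192.168.182.0/25 (120 hosts, 126 usable)


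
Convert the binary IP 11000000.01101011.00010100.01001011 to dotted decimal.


11000000 = 192
01101011 = 107
00010100 = 20
01001011 = 75
IP: 192.107.20.75


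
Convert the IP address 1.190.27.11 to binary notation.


1 = 00000001
190 = 10111110
27 = 00011011
11 = 00001011
Binary: 00000001.10111110.00011011.00001011


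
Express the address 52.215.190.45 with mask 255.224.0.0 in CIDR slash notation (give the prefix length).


Binary: 11111111.11100000.00000000.00000000
Count leading 1s
Prefix: /11


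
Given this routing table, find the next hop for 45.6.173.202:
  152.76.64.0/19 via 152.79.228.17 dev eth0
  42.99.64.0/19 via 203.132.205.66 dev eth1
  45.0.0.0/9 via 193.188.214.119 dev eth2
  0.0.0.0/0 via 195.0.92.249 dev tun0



Longest prefix match for 45.6.173.202:
  /19 152.76.64.0: no
  /19 42.99.64.0: no
  /9 45.0.0.0: MATCH
  /0 0.0.0.0: MATCH
Selected: next-hop 193.188.214.119 via eth2 (matched /9)


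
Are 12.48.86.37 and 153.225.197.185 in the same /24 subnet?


Mask: 255.255.255.0
12.48.86.37 AND mask = 12.48.86.0
153.225.197.185 AND mask = 153.225.197.0
No, different subnets (12.48.86.0 vs 153.225.197.0)


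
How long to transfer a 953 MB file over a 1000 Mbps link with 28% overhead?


Effective throughput = 1000 * (1 - 28/100) = 720 Mbps
File size in Mb = 953 * 8 = 7624 Mb
Time = 7624 / 720
Time = 10.5889 seconds


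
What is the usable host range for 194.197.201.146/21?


Network: 194.197.200.0
Broadcast: 194.197.207.255
First usable = network + 1
Last usable = broadcast - 1
Range: 194.197.200.1 to 194.197.207.254


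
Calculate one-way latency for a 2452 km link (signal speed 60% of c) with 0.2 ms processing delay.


Speed = 0.6 * 3e5 km/s = 180000 km/s
Propagation delay = 2452 / 180000 = 0.0136 s = 13.6222 ms
Processing delay = 0.2 ms
Total one-way latency = 13.8222 ms


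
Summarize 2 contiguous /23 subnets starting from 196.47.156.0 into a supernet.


Original prefix: /23
Number of subnets: 2 = 2^1
New prefix = 23 - 1 = 22
Supernet: 196.47.156.0/22


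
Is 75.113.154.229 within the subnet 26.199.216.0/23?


Subnet network: 26.199.216.0
Test IP AND mask: 75.113.154.0
No, 75.113.154.229 is not in 26.199.216.0/23


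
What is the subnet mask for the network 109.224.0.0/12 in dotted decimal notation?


/12 means 12 network bits, 20 host bits
Binary: 11111111111100000000000000000000
Mask: 255.240.0.0


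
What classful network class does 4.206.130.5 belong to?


First octet: 4
Binary: 00000100
0xxxxxxx -> Class A (1-126)
Class A, default mask 255.0.0.0 (/8)


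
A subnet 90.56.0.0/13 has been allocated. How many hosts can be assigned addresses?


Host bits = 32 - 13 = 19
Total addresses = 2^19 = 524288
Usable = total - 2 (network and broadcast)
Usable hosts: 524286


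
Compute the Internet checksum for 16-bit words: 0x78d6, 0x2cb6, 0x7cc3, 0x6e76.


Sum all words (with carry folding):
+ 0x78d6 = 0x78d6
+ 0x2cb6 = 0xa58c
+ 0x7cc3 = 0x2250
+ 0x6e76 = 0x90c6
One's complement: ~0x90c6
Checksum = 0x6f39


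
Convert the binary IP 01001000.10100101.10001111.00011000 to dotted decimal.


01001000 = 72
10100101 = 165
10001111 = 143
00011000 = 24
IP: 72.165.143.24


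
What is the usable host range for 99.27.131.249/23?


Network: 99.27.130.0
Broadcast: 99.27.131.255
First usable = network + 1
Last usable = broadcast - 1
Range: 99.27.130.1 to 99.27.131.254


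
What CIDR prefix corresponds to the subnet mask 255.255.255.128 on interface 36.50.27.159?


Binary: 11111111.11111111.11111111.10000000
Count leading 1s
Prefix: /25


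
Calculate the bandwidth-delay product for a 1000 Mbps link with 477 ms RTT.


BDP = bandwidth * RTT
= 1000 Mbps * 477 ms
= 1000 * 1e6 * 477 / 1000 bits
= 477000000 bits
= 59625000 bytes
= 58227.5391 KB
BDP = 477000000 bits (59625000 bytes)


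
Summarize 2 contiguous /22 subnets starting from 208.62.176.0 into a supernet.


Original prefix: /22
Number of subnets: 2 = 2^1
New prefix = 22 - 1 = 21
Supernet: 208.62.176.0/21


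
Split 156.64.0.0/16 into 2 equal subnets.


New prefix = 16 + 1 = 17
Each subnet has 32768 addresses
  156.64.0.0/17
  156.64.128.0/17
Subnets: 156.64.0.0/17, 156.64.128.0/17


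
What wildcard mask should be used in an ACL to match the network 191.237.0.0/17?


Subnet mask: 255.255.128.0
Wildcard = 255.255.255.255 - subnet mask
255 - 255 = 0
255 - 255 = 0
255 - 128 = 127
255 - 0 = 255
Wildcard: 0.0.127.255


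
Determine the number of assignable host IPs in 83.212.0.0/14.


Host bits = 32 - 14 = 18
Total addresses = 2^18 = 262144
Usable = total - 2 (network and broadcast)
Usable hosts: 262142


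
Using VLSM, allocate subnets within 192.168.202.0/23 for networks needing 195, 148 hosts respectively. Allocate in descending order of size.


195 hosts -> /24 (254 usable): 192.168.202.0/24
148 hosts -> /24 (254 usable): 192.168.203.0/24
Allocation: 192.168.202.0/24 (195 hosts, 254 usable); 192.168.203.0/24 (148 hosts, 254 usable)


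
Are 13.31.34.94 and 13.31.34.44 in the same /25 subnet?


Mask: 255.255.255.128
13.31.34.94 AND mask = 13.31.34.0
13.31.34.44 AND mask = 13.31.34.0
Yes, same subnet (13.31.34.0)


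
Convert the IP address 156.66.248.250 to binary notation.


156 = 10011100
66 = 01000010
248 = 11111000
250 = 11111010
Binary: 10011100.01000010.11111000.11111010


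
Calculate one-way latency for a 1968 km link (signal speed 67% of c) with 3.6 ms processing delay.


Speed = 0.67 * 3e5 km/s = 201000 km/s
Propagation delay = 1968 / 201000 = 0.0098 s = 9.791 ms
Processing delay = 3.6 ms
Total one-way latency = 13.391 ms


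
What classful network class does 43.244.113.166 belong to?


First octet: 43
Binary: 00101011
0xxxxxxx -> Class A (1-126)
Class A, default mask 255.0.0.0 (/8)


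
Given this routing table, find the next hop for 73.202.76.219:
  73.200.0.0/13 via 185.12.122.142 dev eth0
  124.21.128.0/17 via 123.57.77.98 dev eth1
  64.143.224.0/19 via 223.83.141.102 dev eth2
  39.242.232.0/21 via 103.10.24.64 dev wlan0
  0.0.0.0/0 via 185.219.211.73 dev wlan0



Longest prefix match for 73.202.76.219:
  /13 73.200.0.0: MATCH
  /17 124.21.128.0: no
  /19 64.143.224.0: no
  /21 39.242.232.0: no
  /0 0.0.0.0: MATCH
Selected: next-hop 185.12.122.142 via eth0 (matched /13)


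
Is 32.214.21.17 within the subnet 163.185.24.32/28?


Subnet network: 163.185.24.32
Test IP AND mask: 32.214.21.16
No, 32.214.21.17 is not in 163.185.24.32/28


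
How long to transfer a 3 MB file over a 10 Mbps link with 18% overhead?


Effective throughput = 10 * (1 - 18/100) = 8.2 Mbps
File size in Mb = 3 * 8 = 24 Mb
Time = 24 / 8.2
Time = 2.9268 seconds


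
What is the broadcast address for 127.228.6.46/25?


Network: 127.228.6.0/25
Host bits = 7
Set all host bits to 1:
Broadcast: 127.228.6.127


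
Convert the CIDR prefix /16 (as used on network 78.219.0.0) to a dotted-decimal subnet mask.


/16 means 16 network bits, 16 host bits
Binary: 11111111111111110000000000000000
Mask: 255.255.0.0


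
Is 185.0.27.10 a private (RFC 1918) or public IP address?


RFC 1918 private ranges:
  10.0.0.0/8 (10.0.0.0 - 10.255.255.255)
  172.16.0.0/12 (172.16.0.0 - 172.31.255.255)
  192.168.0.0/16 (192.168.0.0 - 192.168.255.255)
Public (not in any RFC 1918 range)


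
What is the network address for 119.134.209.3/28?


IP:   01110111.10000110.11010001.00000011
Mask: 11111111.11111111.11111111.11110000
AND operation:
Net:  01110111.10000110.11010001.00000000
Network: 119.134.209.0/28


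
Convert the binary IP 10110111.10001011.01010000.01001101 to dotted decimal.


10110111 = 183
10001011 = 139
01010000 = 80
01001101 = 77
IP: 183.139.80.77


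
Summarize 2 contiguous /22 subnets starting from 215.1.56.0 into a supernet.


Original prefix: /22
Number of subnets: 2 = 2^1
New prefix = 22 - 1 = 21
Supernet: 215.1.56.0/21


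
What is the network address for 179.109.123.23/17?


IP:   10110011.01101101.01111011.00010111
Mask: 11111111.11111111.10000000.00000000
AND operation:
Net:  10110011.01101101.00000000.00000000
Network: 179.109.0.0/17


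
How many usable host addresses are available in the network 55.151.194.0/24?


Host bits = 32 - 24 = 8
Total addresses = 2^8 = 256
Usable = total - 2 (network and broadcast)
Usable hosts: 254


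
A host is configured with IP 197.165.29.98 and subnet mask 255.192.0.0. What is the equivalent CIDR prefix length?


Binary: 11111111.11000000.00000000.00000000
Count leading 1s
Prefix: /10


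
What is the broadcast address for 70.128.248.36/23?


Network: 70.128.248.0/23
Host bits = 9
Set all host bits to 1:
Broadcast: 70.128.249.255


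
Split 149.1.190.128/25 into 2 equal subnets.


New prefix = 25 + 1 = 26
Each subnet has 64 addresses
  149.1.190.128/26
  149.1.190.192/26
Subnets: 149.1.190.128/26, 149.1.190.192/26


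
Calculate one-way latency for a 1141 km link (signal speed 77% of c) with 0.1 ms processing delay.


Speed = 0.77 * 3e5 km/s = 231000 km/s
Propagation delay = 1141 / 231000 = 0.0049 s = 4.9394 ms
Processing delay = 0.1 ms
Total one-way latency = 5.0394 ms


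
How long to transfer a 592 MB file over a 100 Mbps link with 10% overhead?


Effective throughput = 100 * (1 - 10/100) = 90 Mbps
File size in Mb = 592 * 8 = 4736 Mb
Time = 4736 / 90
Time = 52.6222 seconds


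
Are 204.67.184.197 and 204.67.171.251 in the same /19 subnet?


Mask: 255.255.224.0
204.67.184.197 AND mask = 204.67.160.0
204.67.171.251 AND mask = 204.67.160.0
Yes, same subnet (204.67.160.0)


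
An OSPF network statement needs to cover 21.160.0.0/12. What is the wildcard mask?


Subnet mask: 255.240.0.0
Wildcard = 255.255.255.255 - subnet mask
255 - 255 = 0
255 - 240 = 15
255 - 0 = 255
255 - 0 = 255
Wildcard: 0.15.255.255


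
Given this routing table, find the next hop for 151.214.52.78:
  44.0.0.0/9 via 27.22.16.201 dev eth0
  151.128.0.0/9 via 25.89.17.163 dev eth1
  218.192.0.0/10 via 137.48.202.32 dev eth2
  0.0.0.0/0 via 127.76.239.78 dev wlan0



Longest prefix match for 151.214.52.78:
  /9 44.0.0.0: no
  /9 151.128.0.0: MATCH
  /10 218.192.0.0: no
  /0 0.0.0.0: MATCH
Selected: next-hop 25.89.17.163 via eth1 (matched /9)


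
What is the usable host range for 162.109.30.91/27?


Network: 162.109.30.64
Broadcast: 162.109.30.95
First usable = network + 1
Last usable = broadcast - 1
Range: 162.109.30.65 to 162.109.30.94


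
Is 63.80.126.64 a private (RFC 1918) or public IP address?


RFC 1918 private ranges:
  10.0.0.0/8 (10.0.0.0 - 10.255.255.255)
  172.16.0.0/12 (172.16.0.0 - 172.31.255.255)
  192.168.0.0/16 (192.168.0.0 - 192.168.255.255)
Public (not in any RFC 1918 range)


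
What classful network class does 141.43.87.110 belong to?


First octet: 141
Binary: 10001101
10xxxxxx -> Class B (128-191)
Class B, default mask 255.255.0.0 (/16)


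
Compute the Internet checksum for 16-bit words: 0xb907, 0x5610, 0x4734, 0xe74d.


Sum all words (with carry folding):
+ 0xb907 = 0xb907
+ 0x5610 = 0x0f18
+ 0x4734 = 0x564c
+ 0xe74d = 0x3d9a
One's complement: ~0x3d9a
Checksum = 0xc265


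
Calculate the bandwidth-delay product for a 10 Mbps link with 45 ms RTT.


BDP = bandwidth * RTT
= 10 Mbps * 45 ms
= 10 * 1e6 * 45 / 1000 bits
= 450000 bits
= 56250 bytes
= 54.9316 KB
BDP = 450000 bits (56250 bytes)


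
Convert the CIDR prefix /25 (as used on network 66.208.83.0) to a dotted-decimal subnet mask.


/25 means 25 network bits, 7 host bits
Binary: 11111111111111111111111110000000
Mask: 255.255.255.128


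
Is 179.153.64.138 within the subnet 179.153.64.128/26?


Subnet network: 179.153.64.128
Test IP AND mask: 179.153.64.128
Yes, 179.153.64.138 is in 179.153.64.128/26


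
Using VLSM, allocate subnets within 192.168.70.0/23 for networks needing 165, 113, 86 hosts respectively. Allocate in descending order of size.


165 hosts -> /24 (254 usable): 192.168.70.0/24
113 hosts -> /25 (126 usable): 192.168.71.0/25
86 hosts -> /25 (126 usable): 192.168.71.128/25
Allocation: 192.168.70.0/24 (165 hosts, 254 usable); 192.168.71.0/25 (113 hosts, 126 usable); 192.168.71.128/25 (86 hosts, 126 usable)


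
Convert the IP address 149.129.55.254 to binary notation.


149 = 10010101
129 = 10000001
55 = 00110111
254 = 11111110
Binary: 10010101.10000001.00110111.11111110


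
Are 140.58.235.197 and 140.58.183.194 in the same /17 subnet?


Mask: 255.255.128.0
140.58.235.197 AND mask = 140.58.128.0
140.58.183.194 AND mask = 140.58.128.0
Yes, same subnet (140.58.128.0)


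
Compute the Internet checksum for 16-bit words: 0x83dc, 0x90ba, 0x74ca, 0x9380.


Sum all words (with carry folding):
+ 0x83dc = 0x83dc
+ 0x90ba = 0x1497
+ 0x74ca = 0x8961
+ 0x9380 = 0x1ce2
One's complement: ~0x1ce2
Checksum = 0xe31d


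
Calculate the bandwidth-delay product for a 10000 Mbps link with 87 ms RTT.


BDP = bandwidth * RTT
= 10000 Mbps * 87 ms
= 10000 * 1e6 * 87 / 1000 bits
= 870000000 bits
= 108750000 bytes
= 106201.1719 KB
BDP = 870000000 bits (108750000 bytes)


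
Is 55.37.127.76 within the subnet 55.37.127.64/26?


Subnet network: 55.37.127.64
Test IP AND mask: 55.37.127.64
Yes, 55.37.127.76 is in 55.37.127.64/26


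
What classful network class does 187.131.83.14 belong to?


First octet: 187
Binary: 10111011
10xxxxxx -> Class B (128-191)
Class B, default mask 255.255.0.0 (/16)


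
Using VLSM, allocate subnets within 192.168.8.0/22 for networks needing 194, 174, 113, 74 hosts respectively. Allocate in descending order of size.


194 hosts -> /24 (254 usable): 192.168.8.0/24
174 hosts -> /24 (254 usable): 192.168.9.0/24
113 hosts -> /25 (126 usable): 192.168.10.0/25
74 hosts -> /25 (126 usable): 192.168.10.128/25
Allocation: 192.168.8.0/24 (194 hosts, 254 usable); 192.168.9.0/24 (174 hosts, 254 usable); 192.168.10.0/25 (113 hosts, 126 usable); 192.168.10.128/25 (74 hosts, 126 usable)


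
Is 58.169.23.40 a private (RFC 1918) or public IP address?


RFC 1918 private ranges:
  10.0.0.0/8 (10.0.0.0 - 10.255.255.255)
  172.16.0.0/12 (172.16.0.0 - 172.31.255.255)
  192.168.0.0/16 (192.168.0.0 - 192.168.255.255)
Public (not in any RFC 1918 range)


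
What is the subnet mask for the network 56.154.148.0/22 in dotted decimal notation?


/22 means 22 network bits, 10 host bits
Binary: 11111111111111111111110000000000
Mask: 255.255.252.0


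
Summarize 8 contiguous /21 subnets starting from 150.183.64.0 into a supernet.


Original prefix: /21
Number of subnets: 8 = 2^3
New prefix = 21 - 3 = 18
Supernet: 150.183.64.0/18


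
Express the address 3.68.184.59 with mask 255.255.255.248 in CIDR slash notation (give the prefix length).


Binary: 11111111.11111111.11111111.11111000
Count leading 1s
Prefix: /29


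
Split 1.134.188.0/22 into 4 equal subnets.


New prefix = 22 + 2 = 24
Each subnet has 256 addresses
  1.134.188.0/24
  1.134.189.0/24
  1.134.190.0/24
  1.134.191.0/24
Subnets: 1.134.188.0/24, 1.134.189.0/24, 1.134.190.0/24, 1.134.191.0/24


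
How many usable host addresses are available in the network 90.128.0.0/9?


Host bits = 32 - 9 = 23
Total addresses = 2^23 = 8388608
Usable = total - 2 (network and broadcast)
Usable hosts: 8388606


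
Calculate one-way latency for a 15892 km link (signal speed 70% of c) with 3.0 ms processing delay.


Speed = 0.7 * 3e5 km/s = 210000 km/s
Propagation delay = 15892 / 210000 = 0.0757 s = 75.6762 ms
Processing delay = 3.0 ms
Total one-way latency = 78.6762 ms


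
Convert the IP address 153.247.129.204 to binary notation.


153 = 10011001
247 = 11110111
129 = 10000001
204 = 11001100
Binary: 10011001.11110111.10000001.11001100


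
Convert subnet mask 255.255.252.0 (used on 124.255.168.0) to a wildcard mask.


Subnet mask: 255.255.252.0
Wildcard = 255.255.255.255 - subnet mask
255 - 255 = 0
255 - 255 = 0
255 - 252 = 3
255 - 0 = 255
Wildcard: 0.0.3.255


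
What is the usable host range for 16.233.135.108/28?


Network: 16.233.135.96
Broadcast: 16.233.135.111
First usable = network + 1
Last usable = broadcast - 1
Range: 16.233.135.97 to 16.233.135.110


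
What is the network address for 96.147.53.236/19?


IP:   01100000.10010011.00110101.11101100
Mask: 11111111.11111111.11100000.00000000
AND operation:
Net:  01100000.10010011.00100000.00000000
Network: 96.147.32.0/19


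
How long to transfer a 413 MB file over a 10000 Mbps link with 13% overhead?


Effective throughput = 10000 * (1 - 13/100) = 8700 Mbps
File size in Mb = 413 * 8 = 3304 Mb
Time = 3304 / 8700
Time = 0.3798 seconds


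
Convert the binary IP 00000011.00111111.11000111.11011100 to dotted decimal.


00000011 = 3
00111111 = 63
11000111 = 199
11011100 = 220
IP: 3.63.199.220


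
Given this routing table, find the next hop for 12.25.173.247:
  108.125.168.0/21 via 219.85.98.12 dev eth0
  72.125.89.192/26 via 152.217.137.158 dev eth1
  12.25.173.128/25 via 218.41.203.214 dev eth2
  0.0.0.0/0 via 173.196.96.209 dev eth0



Longest prefix match for 12.25.173.247:
  /21 108.125.168.0: no
  /26 72.125.89.192: no
  /25 12.25.173.128: MATCH
  /0 0.0.0.0: MATCH
Selected: next-hop 218.41.203.214 via eth2 (matched /25)


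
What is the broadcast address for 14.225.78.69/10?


Network: 14.192.0.0/10
Host bits = 22
Set all host bits to 1:
Broadcast: 14.255.255.255


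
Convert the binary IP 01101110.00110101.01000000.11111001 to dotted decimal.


01101110 = 110
00110101 = 53
01000000 = 64
11111001 = 249
IP: 110.53.64.249


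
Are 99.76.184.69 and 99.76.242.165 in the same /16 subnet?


Mask: 255.255.0.0
99.76.184.69 AND mask = 99.76.0.0
99.76.242.165 AND mask = 99.76.0.0
Yes, same subnet (99.76.0.0)


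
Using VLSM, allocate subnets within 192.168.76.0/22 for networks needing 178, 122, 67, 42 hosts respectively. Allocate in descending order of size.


178 hosts -> /24 (254 usable): 192.168.76.0/24
122 hosts -> /25 (126 usable): 192.168.77.0/25
67 hosts -> /25 (126 usable): 192.168.77.128/25
42 hosts -> /26 (62 usable): 192.168.78.0/26
Allocation: 192.168.76.0/24 (178 hosts, 254 usable); 192.168.77.0/25 (122 hosts, 126 usable); 192.168.77.128/25 (67 hosts, 126 usable); 192.168.78.0/26 (42 hosts, 62 usable)


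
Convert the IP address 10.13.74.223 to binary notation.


10 = 00001010
13 = 00001101
74 = 01001010
223 = 11011111
Binary: 00001010.00001101.01001010.11011111


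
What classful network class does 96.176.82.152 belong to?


First octet: 96
Binary: 01100000
0xxxxxxx -> Class A (1-126)
Class A, default mask 255.0.0.0 (/8)


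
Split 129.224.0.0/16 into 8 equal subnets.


New prefix = 16 + 3 = 19
Each subnet has 8192 addresses
  129.224.0.0/19
  129.224.32.0/19
  129.224.64.0/19
  129.224.96.0/19
  129.224.128.0/19
  129.224.160.0/19
  129.224.192.0/19
  129.224.224.0/19
Subnets: 129.224.0.0/19, 129.224.32.0/19, 129.224.64.0/19, 129.224.96.0/19, 129.224.128.0/19, 129.224.160.0/19, 129.224.192.0/19, 129.224.224.0/19


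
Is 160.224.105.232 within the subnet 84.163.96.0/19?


Subnet network: 84.163.96.0
Test IP AND mask: 160.224.96.0
No, 160.224.105.232 is not in 84.163.96.0/19


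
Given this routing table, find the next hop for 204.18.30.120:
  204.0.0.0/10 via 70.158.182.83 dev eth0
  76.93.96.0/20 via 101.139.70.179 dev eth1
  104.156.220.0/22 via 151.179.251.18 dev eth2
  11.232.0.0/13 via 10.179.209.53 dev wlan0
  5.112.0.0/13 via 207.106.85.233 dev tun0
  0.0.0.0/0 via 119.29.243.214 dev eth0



Longest prefix match for 204.18.30.120:
  /10 204.0.0.0: MATCH
  /20 76.93.96.0: no
  /22 104.156.220.0: no
  /13 11.232.0.0: no
  /13 5.112.0.0: no
  /0 0.0.0.0: MATCH
Selected: next-hop 70.158.182.83 via eth0 (matched /10)


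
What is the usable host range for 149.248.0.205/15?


Network: 149.248.0.0
Broadcast: 149.249.255.255
First usable = network + 1
Last usable = broadcast - 1
Range: 149.248.0.1 to 149.249.255.254


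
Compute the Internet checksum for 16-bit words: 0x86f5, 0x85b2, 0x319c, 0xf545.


Sum all words (with carry folding):
+ 0x86f5 = 0x86f5
+ 0x85b2 = 0x0ca8
+ 0x319c = 0x3e44
+ 0xf545 = 0x338a
One's complement: ~0x338a
Checksum = 0xcc75


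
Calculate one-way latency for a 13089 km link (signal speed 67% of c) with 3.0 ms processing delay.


Speed = 0.67 * 3e5 km/s = 201000 km/s
Propagation delay = 13089 / 201000 = 0.0651 s = 65.1194 ms
Processing delay = 3.0 ms
Total one-way latency = 68.1194 ms


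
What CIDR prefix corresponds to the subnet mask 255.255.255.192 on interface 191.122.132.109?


Binary: 11111111.11111111.11111111.11000000
Count leading 1s
Prefix: /26


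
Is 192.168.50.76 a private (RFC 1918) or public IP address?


RFC 1918 private ranges:
  10.0.0.0/8 (10.0.0.0 - 10.255.255.255)
  172.16.0.0/12 (172.16.0.0 - 172.31.255.255)
  192.168.0.0/16 (192.168.0.0 - 192.168.255.255)
Private (in 192.168.0.0/16)


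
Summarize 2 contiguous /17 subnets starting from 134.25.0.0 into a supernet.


Original prefix: /17
Number of subnets: 2 = 2^1
New prefix = 17 - 1 = 16
Supernet: 134.25.0.0/16


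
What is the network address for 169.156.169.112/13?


IP:   10101001.10011100.10101001.01110000
Mask: 11111111.11111000.00000000.00000000
AND operation:
Net:  10101001.10011000.00000000.00000000
Network: 169.152.0.0/13


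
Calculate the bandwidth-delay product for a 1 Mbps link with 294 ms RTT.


BDP = bandwidth * RTT
= 1 Mbps * 294 ms
= 1 * 1e6 * 294 / 1000 bits
= 294000 bits
= 36750 bytes
= 35.8887 KB
BDP = 294000 bits (36750 bytes)


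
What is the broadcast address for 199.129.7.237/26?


Network: 199.129.7.192/26
Host bits = 6
Set all host bits to 1:
Broadcast: 199.129.7.255


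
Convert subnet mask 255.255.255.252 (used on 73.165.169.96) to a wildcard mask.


Subnet mask: 255.255.255.252
Wildcard = 255.255.255.255 - subnet mask
255 - 255 = 0
255 - 255 = 0
255 - 255 = 0
255 - 252 = 3
Wildcard: 0.0.0.3


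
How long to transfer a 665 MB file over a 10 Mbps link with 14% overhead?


Effective throughput = 10 * (1 - 14/100) = 8.6 Mbps
File size in Mb = 665 * 8 = 5320 Mb
Time = 5320 / 8.6
Time = 618.6047 seconds


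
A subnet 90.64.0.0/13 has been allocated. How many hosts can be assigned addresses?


Host bits = 32 - 13 = 19
Total addresses = 2^19 = 524288
Usable = total - 2 (network and broadcast)
Usable hosts: 524286


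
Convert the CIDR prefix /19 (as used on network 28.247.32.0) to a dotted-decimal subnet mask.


/19 means 19 network bits, 13 host bits
Binary: 11111111111111111110000000000000
Mask: 255.255.224.0


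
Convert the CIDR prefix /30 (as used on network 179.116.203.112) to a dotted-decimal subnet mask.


/30 means 30 network bits, 2 host bits
Binary: 11111111111111111111111111111100
Mask: 255.255.255.252


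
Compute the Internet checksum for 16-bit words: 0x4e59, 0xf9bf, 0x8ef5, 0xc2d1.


Sum all words (with carry folding):
+ 0x4e59 = 0x4e59
+ 0xf9bf = 0x4819
+ 0x8ef5 = 0xd70e
+ 0xc2d1 = 0x99e0
One's complement: ~0x99e0
Checksum = 0x661f


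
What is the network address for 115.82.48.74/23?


IP:   01110011.01010010.00110000.01001010
Mask: 11111111.11111111.11111110.00000000
AND operation:
Net:  01110011.01010010.00110000.00000000
Network: 115.82.48.0/23


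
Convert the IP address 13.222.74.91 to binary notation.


13 = 00001101
222 = 11011110
74 = 01001010
91 = 01011011
Binary: 00001101.11011110.01001010.01011011


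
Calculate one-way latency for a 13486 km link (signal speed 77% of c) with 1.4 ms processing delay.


Speed = 0.77 * 3e5 km/s = 231000 km/s
Propagation delay = 13486 / 231000 = 0.0584 s = 58.381 ms
Processing delay = 1.4 ms
Total one-way latency = 59.781 ms


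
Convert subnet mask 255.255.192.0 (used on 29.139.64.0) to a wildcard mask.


Subnet mask: 255.255.192.0
Wildcard = 255.255.255.255 - subnet mask
255 - 255 = 0
255 - 255 = 0
255 - 192 = 63
255 - 0 = 255
Wildcard: 0.0.63.255


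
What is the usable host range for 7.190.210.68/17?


Network: 7.190.128.0
Broadcast: 7.190.255.255
First usable = network + 1
Last usable = broadcast - 1
Range: 7.190.128.1 to 7.190.255.254


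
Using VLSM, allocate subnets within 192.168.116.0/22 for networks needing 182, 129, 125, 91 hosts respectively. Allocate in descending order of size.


182 hosts -> /24 (254 usable): 192.168.116.0/24
129 hosts -> /24 (254 usable): 192.168.117.0/24
125 hosts -> /25 (126 usable): 192.168.118.0/25
91 hosts -> /25 (126 usable): 192.168.118.128/25
Allocation: 192.168.116.0/24 (182 hosts, 254 usable); 192.168.117.0/24 (129 hosts, 254 usable); 192.168.118.0/25 (125 hosts, 126 usable); 192.168.118.128/25 (91 hosts, 126 usable)


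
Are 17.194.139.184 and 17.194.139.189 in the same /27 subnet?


Mask: 255.255.255.224
17.194.139.184 AND mask = 17.194.139.160
17.194.139.189 AND mask = 17.194.139.160
Yes, same subnet (17.194.139.160)


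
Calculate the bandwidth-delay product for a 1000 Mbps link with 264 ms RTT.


BDP = bandwidth * RTT
= 1000 Mbps * 264 ms
= 1000 * 1e6 * 264 / 1000 bits
= 264000000 bits
= 33000000 bytes
= 32226.5625 KB
BDP = 264000000 bits (33000000 bytes)


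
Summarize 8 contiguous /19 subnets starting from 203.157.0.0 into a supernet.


Original prefix: /19
Number of subnets: 8 = 2^3
New prefix = 19 - 3 = 16
Supernet: 203.157.0.0/16


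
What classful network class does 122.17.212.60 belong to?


First octet: 122
Binary: 01111010
0xxxxxxx -> Class A (1-126)
Class A, default mask 255.0.0.0 (/8)


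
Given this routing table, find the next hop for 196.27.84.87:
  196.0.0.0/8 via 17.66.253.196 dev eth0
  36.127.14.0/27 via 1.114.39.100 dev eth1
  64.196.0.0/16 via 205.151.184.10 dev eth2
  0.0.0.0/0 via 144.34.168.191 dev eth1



Longest prefix match for 196.27.84.87:
  /8 196.0.0.0: MATCH
  /27 36.127.14.0: no
  /16 64.196.0.0: no
  /0 0.0.0.0: MATCH
Selected: next-hop 17.66.253.196 via eth0 (matched /8)


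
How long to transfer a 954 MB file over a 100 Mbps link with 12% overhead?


Effective throughput = 100 * (1 - 12/100) = 88 Mbps
File size in Mb = 954 * 8 = 7632 Mb
Time = 7632 / 88
Time = 86.7273 seconds


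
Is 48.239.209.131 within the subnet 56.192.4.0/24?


Subnet network: 56.192.4.0
Test IP AND mask: 48.239.209.0
No, 48.239.209.131 is not in 56.192.4.0/24


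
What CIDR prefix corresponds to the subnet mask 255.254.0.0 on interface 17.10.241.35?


Binary: 11111111.11111110.00000000.00000000
Count leading 1s
Prefix: /15


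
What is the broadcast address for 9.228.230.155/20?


Network: 9.228.224.0/20
Host bits = 12
Set all host bits to 1:
Broadcast: 9.228.239.255


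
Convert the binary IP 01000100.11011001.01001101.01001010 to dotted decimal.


01000100 = 68
11011001 = 217
01001101 = 77
01001010 = 74
IP: 68.217.77.74


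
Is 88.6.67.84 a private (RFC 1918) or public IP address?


RFC 1918 private ranges:
  10.0.0.0/8 (10.0.0.0 - 10.255.255.255)
  172.16.0.0/12 (172.16.0.0 - 172.31.255.255)
  192.168.0.0/16 (192.168.0.0 - 192.168.255.255)
Public (not in any RFC 1918 range)


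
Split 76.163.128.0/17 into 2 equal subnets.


New prefix = 17 + 1 = 18
Each subnet has 16384 addresses
  76.163.128.0/18
  76.163.192.0/18
Subnets: 76.163.128.0/18, 76.163.192.0/18


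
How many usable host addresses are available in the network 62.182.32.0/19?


Host bits = 32 - 19 = 13
Total addresses = 2^13 = 8192
Usable = total - 2 (network and broadcast)
Usable hosts: 8190


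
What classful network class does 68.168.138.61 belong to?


First octet: 68
Binary: 01000100
0xxxxxxx -> Class A (1-126)
Class A, default mask 255.0.0.0 (/8)


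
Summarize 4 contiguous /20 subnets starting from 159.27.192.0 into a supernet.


Original prefix: /20
Number of subnets: 4 = 2^2
New prefix = 20 - 2 = 18
Supernet: 159.27.192.0/18


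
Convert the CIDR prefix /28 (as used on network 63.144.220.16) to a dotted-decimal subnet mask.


/28 means 28 network bits, 4 host bits
Binary: 11111111111111111111111111110000
Mask: 255.255.255.240


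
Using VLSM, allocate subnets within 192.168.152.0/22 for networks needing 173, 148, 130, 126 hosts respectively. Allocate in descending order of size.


173 hosts -> /24 (254 usable): 192.168.152.0/24
148 hosts -> /24 (254 usable): 192.168.153.0/24
130 hosts -> /24 (254 usable): 192.168.154.0/24
126 hosts -> /25 (126 usable): 192.168.155.0/25
Allocation: 192.168.152.0/24 (173 hosts, 254 usable); 192.168.153.0/24 (148 hosts, 254 usable); 192.168.154.0/24 (130 hosts, 254 usable); 192.168.155.0/25 (126 hosts, 126 usable)


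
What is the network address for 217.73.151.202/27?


IP:   11011001.01001001.10010111.11001010
Mask: 11111111.11111111.11111111.11100000
AND operation:
Net:  11011001.01001001.10010111.11000000
Network: 217.73.151.192/27


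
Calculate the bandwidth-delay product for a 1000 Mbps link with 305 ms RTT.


BDP = bandwidth * RTT
= 1000 Mbps * 305 ms
= 1000 * 1e6 * 305 / 1000 bits
= 305000000 bits
= 38125000 bytes
= 37231.4453 KB
BDP = 305000000 bits (38125000 bytes)
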